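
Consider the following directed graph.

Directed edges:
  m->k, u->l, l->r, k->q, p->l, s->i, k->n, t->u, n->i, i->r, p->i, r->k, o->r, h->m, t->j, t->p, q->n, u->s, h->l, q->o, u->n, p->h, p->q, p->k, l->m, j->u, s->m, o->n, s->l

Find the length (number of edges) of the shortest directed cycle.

4

For each vertex v, BFS finds the shortest path from v back to v.
The shortest such closed walk is q → o → r → k → q, length 4.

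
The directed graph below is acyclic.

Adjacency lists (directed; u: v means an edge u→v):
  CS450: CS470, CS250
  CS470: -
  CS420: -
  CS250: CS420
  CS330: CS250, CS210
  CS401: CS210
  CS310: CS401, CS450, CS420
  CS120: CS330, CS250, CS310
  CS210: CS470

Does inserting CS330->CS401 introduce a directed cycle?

No

Adding CS330→CS401 creates a cycle iff CS401 can already reach CS330.
Explore from CS401: no path reaches CS330. The graph stays acyclic.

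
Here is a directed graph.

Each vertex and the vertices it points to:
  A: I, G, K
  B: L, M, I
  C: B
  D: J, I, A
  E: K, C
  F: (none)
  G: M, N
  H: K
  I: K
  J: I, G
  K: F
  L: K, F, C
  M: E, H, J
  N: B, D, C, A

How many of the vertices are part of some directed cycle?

A vertex is on a directed cycle iff it belongs to a strongly connected component of size ≥ 2 (or has a self-loop).
The vertices on cycles are {A, B, C, D, E, G, J, L, M, N} — 10 in total.

10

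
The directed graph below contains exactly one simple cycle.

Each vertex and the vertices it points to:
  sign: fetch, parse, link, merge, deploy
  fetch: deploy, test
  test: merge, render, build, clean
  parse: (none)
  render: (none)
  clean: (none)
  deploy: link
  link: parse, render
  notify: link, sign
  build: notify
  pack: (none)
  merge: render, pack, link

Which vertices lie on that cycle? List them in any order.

sign, test, build, fetch, notify

DFS with gray/black marking from sign:
sign gray
  fetch gray
    deploy gray
      link gray
        parse gray
        parse black
        render gray
        render black
      link black
    deploy black
    test gray
      merge gray
        merge→render: render black — skip
        pack gray
        pack black
        merge→link: link black — skip
      merge black
      test→render: render black — skip
      build gray
        notify gray
          notify→link: link black — skip
          notify→sign: sign is gray → back edge
Back edge closes the cycle sign → fetch → test → build → notify → sign; its vertices are {sign, test, build, fetch, notify}.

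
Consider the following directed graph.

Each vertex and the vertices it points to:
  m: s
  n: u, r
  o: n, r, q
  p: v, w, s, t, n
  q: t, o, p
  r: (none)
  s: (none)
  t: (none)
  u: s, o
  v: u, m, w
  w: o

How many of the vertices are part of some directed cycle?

A vertex is on a directed cycle iff it belongs to a strongly connected component of size ≥ 2 (or has a self-loop).
The vertices on cycles are {n, o, p, q, u, v, w} — 7 in total.

7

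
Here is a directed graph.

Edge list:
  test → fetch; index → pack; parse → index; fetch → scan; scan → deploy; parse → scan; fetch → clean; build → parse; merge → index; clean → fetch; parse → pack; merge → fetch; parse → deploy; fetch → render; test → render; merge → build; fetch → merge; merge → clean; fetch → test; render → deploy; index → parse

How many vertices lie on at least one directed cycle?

6

A vertex is on a directed cycle iff it belongs to a strongly connected component of size ≥ 2 (or has a self-loop).
The vertices on cycles are {test, clean, fetch, index, merge, parse} — 6 in total.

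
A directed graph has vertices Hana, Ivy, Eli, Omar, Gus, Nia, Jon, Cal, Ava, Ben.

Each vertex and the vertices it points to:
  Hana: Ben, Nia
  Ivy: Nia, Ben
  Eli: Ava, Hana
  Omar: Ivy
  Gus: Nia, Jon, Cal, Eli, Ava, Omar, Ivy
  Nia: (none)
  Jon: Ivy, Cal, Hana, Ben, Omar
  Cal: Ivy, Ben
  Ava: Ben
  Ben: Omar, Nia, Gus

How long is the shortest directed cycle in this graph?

For each vertex v, BFS finds the shortest path from v back to v.
The shortest such closed walk is Gus → Jon → Ben → Gus, length 3.

3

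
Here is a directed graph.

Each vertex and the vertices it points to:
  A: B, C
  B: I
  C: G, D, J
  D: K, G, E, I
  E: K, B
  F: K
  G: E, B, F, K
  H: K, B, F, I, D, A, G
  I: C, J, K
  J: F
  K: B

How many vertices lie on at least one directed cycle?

9

A vertex is on a directed cycle iff it belongs to a strongly connected component of size ≥ 2 (or has a self-loop).
The vertices on cycles are {B, C, D, E, F, G, I, J, K} — 9 in total.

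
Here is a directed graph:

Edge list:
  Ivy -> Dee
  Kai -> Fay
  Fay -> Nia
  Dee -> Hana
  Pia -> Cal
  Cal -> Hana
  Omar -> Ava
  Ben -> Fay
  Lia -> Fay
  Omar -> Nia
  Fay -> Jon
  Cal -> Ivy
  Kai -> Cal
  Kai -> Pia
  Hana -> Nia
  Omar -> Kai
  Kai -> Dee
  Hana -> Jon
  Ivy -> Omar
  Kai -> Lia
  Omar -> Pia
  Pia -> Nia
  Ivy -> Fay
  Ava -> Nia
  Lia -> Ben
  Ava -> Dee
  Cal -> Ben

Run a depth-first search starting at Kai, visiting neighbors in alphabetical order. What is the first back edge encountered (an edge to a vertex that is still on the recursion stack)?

Omar->Kai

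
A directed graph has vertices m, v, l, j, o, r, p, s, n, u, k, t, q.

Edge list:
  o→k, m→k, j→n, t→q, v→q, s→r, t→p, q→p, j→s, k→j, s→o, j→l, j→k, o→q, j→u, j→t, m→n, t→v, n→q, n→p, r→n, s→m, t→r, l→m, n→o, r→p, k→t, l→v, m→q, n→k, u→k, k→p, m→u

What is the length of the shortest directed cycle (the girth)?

2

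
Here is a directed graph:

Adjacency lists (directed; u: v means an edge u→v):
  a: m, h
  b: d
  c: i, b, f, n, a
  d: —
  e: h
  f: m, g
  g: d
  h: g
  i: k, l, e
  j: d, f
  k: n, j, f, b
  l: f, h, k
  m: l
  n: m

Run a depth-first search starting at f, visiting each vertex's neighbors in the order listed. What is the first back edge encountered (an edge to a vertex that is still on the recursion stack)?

l->f

DFS from f (visiting each vertex's neighbors in the order listed); mark gray on enter, black on exit:
f gray
  m gray
    l gray
      l→f: f is gray → back edge
First back edge: l → f.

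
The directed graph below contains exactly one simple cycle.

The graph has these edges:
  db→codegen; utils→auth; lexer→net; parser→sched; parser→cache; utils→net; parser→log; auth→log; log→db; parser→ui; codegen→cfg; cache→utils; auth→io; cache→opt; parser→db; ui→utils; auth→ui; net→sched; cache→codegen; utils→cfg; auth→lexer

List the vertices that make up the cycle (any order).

DFS with gray/black marking from ui:
ui gray
  utils gray
    net gray
      sched gray
      sched black
    net black
    cfg gray
    cfg black
    auth gray
      log gray
        db gray
          codegen gray
            codegen→cfg: cfg black — skip
          codegen black
        db black
      log black
      io gray
      io black
      lexer gray
        lexer→net: net black — skip
      lexer black
      auth→ui: ui is gray → back edge
Back edge closes the cycle ui → utils → auth → ui; its vertices are {ui, auth, utils}.

ui, auth, utils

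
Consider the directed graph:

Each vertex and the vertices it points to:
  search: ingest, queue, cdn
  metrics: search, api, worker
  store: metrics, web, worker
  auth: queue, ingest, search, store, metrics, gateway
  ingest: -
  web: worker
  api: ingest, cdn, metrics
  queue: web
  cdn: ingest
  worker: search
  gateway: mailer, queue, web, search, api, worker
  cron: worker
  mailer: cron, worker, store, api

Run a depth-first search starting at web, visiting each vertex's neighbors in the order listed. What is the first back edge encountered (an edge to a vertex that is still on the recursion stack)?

queue->web

DFS from web (visiting each vertex's neighbors in the order listed); mark gray on enter, black on exit:
web gray
  worker gray
    search gray
      ingest gray
      ingest black
      queue gray
        queue→web: web is gray → back edge
First back edge: queue → web.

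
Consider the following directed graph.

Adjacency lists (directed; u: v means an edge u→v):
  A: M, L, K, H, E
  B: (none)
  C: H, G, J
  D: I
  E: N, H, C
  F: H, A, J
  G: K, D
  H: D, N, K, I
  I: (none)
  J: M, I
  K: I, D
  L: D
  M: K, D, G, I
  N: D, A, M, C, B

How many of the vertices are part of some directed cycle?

5

A vertex is on a directed cycle iff it belongs to a strongly connected component of size ≥ 2 (or has a self-loop).
The vertices on cycles are {A, C, E, H, N} — 5 in total.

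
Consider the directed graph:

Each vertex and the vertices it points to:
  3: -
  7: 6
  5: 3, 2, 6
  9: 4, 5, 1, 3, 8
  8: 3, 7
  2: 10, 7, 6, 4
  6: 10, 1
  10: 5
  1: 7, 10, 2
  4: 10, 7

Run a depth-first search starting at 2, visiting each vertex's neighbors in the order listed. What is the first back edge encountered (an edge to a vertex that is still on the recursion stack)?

DFS from 2 (visiting each vertex's neighbors in the order listed); mark gray on enter, black on exit:
2 gray
  10 gray
    5 gray
      3 gray
      3 black
      5→2: 2 is gray → back edge
First back edge: 5 → 2.

5->2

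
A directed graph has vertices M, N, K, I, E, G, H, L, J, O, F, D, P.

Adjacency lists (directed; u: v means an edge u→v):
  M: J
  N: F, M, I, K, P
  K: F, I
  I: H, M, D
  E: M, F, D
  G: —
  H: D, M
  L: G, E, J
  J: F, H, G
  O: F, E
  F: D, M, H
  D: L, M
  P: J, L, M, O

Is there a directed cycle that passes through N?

No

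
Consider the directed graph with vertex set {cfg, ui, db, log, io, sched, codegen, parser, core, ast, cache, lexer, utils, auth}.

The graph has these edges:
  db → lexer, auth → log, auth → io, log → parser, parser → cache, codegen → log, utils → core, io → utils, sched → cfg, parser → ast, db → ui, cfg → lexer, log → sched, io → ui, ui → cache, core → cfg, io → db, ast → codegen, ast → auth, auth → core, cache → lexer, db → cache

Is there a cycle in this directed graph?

Yes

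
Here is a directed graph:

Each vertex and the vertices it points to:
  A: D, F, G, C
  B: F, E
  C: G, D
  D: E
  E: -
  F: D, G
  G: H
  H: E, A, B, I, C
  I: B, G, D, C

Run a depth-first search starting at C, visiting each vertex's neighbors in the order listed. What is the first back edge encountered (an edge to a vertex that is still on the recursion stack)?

DFS from C (visiting each vertex's neighbors in the order listed); mark gray on enter, black on exit:
C gray
  G gray
    H gray
      E gray
      E black
      A gray
        D gray
          D→E: E black — skip
        D black
        F gray
          F→D: D black — skip
          F→G: G is gray → back edge
First back edge: F → G.

F->G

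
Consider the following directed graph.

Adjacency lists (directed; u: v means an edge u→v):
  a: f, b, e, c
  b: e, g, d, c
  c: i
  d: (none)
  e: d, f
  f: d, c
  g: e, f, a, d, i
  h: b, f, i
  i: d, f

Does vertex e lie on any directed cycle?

No

e lies on a cycle iff there is a path from e back to itself.
Exploring from e, it never reaches itself; equivalently, its strongly connected component is a singleton.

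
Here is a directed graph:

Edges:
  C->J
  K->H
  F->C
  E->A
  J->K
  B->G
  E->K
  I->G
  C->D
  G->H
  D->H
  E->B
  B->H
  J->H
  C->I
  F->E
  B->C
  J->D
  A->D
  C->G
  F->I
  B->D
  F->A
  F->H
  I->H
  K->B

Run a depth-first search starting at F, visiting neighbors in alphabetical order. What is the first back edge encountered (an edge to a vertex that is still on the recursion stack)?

DFS from F (visiting neighbors in alphabetical order); mark gray on enter, black on exit:
F gray
  A gray
    D gray
      H gray
      H black
    D black
  A black
  C gray
    C→D: D black — skip
    G gray
      G→H: H black — skip
    G black
    I gray
      I→G: G black — skip
      I→H: H black — skip
    I black
    J gray
      J→D: D black — skip
      J→H: H black — skip
      K gray
        B gray
          B→C: C is gray → back edge
First back edge: B → C.

B->C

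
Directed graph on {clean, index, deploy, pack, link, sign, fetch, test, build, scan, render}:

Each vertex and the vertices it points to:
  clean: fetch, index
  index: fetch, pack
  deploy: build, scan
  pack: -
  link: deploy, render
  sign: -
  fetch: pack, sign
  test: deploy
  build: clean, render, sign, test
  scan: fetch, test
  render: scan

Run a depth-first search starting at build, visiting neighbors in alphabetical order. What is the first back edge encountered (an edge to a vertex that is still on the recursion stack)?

deploy->build

DFS from build (visiting neighbors in alphabetical order); mark gray on enter, black on exit:
build gray
  clean gray
    fetch gray
      pack gray
      pack black
      sign gray
      sign black
    fetch black
    index gray
      index→fetch: fetch black — skip
      index→pack: pack black — skip
    index black
  clean black
  render gray
    scan gray
      scan→fetch: fetch black — skip
      test gray
        deploy gray
          deploy→build: build is gray → back edge
First back edge: deploy → build.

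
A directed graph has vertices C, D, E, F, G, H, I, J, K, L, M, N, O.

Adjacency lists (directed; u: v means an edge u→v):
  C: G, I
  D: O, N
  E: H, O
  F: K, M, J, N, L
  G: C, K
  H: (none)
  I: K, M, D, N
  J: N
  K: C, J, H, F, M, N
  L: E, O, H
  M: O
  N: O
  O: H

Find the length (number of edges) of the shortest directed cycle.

2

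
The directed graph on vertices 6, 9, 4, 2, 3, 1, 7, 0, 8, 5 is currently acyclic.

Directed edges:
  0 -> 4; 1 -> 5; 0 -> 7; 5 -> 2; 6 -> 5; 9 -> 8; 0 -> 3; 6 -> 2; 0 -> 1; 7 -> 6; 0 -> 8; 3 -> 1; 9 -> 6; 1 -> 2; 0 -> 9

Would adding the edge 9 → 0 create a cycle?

Yes

Adding 9→0 creates a cycle iff 0 can already reach 9.
Path from 0: 0 → 9.
So 0 → … → 9 → 0 is a cycle.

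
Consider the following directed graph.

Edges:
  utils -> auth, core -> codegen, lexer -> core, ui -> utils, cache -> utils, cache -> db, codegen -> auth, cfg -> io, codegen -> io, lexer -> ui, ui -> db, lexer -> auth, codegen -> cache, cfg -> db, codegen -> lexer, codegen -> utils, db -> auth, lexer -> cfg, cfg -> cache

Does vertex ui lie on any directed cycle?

ui lies on a cycle iff there is a path from ui back to itself.
Exploring from ui, it never reaches itself; equivalently, its strongly connected component is a singleton.

No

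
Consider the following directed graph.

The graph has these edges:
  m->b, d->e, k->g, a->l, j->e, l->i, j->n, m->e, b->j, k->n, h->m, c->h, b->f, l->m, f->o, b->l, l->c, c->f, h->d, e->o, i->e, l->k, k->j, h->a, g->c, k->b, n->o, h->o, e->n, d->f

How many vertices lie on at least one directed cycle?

8

A vertex is on a directed cycle iff it belongs to a strongly connected component of size ≥ 2 (or has a self-loop).
The vertices on cycles are {a, b, c, g, h, k, l, m} — 8 in total.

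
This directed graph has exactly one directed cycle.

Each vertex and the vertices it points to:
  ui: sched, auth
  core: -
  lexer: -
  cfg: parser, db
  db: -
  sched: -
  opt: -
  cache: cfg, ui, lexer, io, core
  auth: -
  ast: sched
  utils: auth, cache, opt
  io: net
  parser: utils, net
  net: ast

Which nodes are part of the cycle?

cfg, cache, utils, parser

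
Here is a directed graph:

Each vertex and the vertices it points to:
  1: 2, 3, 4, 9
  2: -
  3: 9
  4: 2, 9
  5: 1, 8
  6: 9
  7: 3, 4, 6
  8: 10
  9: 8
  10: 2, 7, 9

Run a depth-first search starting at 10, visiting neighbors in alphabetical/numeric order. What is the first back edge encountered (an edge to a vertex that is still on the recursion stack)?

DFS from 10 (visiting neighbors in alphabetical/numeric order); mark gray on enter, black on exit:
10 gray
  2 gray
  2 black
  7 gray
    3 gray
      9 gray
        8 gray
          8→10: 10 is gray → back edge
First back edge: 8 → 10.

8→10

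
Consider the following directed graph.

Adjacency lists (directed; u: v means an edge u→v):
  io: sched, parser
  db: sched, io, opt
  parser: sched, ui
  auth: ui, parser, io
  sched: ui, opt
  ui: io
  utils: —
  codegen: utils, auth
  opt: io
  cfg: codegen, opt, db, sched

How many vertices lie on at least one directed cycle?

5

A vertex is on a directed cycle iff it belongs to a strongly connected component of size ≥ 2 (or has a self-loop).
The vertices on cycles are {io, ui, opt, sched, parser} — 5 in total.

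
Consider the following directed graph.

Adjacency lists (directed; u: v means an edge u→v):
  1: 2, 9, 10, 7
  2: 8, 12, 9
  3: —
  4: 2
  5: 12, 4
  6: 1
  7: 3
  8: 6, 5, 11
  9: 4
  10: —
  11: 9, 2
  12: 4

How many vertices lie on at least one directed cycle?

9

A vertex is on a directed cycle iff it belongs to a strongly connected component of size ≥ 2 (or has a self-loop).
The vertices on cycles are {1, 2, 4, 5, 6, 8, 9, 11, 12} — 9 in total.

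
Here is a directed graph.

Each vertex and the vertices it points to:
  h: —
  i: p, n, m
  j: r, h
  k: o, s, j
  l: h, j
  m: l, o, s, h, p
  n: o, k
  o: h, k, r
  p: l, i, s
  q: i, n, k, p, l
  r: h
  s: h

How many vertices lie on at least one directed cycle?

A vertex is on a directed cycle iff it belongs to a strongly connected component of size ≥ 2 (or has a self-loop).
The vertices on cycles are {i, k, m, o, p} — 5 in total.

5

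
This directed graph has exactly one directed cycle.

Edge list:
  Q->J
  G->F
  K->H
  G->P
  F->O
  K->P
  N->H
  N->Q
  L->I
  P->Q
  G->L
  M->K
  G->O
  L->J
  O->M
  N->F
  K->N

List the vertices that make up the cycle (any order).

DFS with gray/black marking from F:
F gray
  O gray
    M gray
      K gray
        N gray
          H gray
          H black
          N→F: F is gray → back edge
Back edge closes the cycle F → O → M → K → N → F; its vertices are {F, K, M, N, O}.

F, K, M, N, O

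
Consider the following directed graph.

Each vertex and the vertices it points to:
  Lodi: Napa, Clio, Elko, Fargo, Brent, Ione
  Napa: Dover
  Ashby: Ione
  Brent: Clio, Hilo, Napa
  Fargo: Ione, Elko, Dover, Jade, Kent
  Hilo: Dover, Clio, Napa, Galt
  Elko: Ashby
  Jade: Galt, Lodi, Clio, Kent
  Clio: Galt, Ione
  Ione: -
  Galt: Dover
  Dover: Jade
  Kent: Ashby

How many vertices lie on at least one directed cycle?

A vertex is on a directed cycle iff it belongs to a strongly connected component of size ≥ 2 (or has a self-loop).
The vertices on cycles are {Clio, Galt, Hilo, Jade, Lodi, Napa, Brent, Dover, Fargo} — 9 in total.

9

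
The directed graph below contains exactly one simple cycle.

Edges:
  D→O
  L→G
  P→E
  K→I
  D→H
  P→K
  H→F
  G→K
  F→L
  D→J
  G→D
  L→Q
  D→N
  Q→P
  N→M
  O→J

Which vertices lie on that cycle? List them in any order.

D, F, G, H, L

DFS with gray/black marking from L:
L gray
  G gray
    D gray
      J gray
      J black
      N gray
        M gray
        M black
      N black
      O gray
        O→J: J black — skip
      O black
      H gray
        F gray
          F→L: L is gray → back edge
Back edge closes the cycle L → G → D → H → F → L; its vertices are {D, F, G, H, L}.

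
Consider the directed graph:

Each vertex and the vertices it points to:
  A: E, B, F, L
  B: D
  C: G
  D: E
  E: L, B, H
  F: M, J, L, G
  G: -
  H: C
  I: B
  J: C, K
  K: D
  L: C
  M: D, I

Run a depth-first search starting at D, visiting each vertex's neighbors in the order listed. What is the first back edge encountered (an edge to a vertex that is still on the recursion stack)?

DFS from D (visiting each vertex's neighbors in the order listed); mark gray on enter, black on exit:
D gray
  E gray
    L gray
      C gray
        G gray
        G black
      C black
    L black
    B gray
      B→D: D is gray → back edge
First back edge: B → D.

B→D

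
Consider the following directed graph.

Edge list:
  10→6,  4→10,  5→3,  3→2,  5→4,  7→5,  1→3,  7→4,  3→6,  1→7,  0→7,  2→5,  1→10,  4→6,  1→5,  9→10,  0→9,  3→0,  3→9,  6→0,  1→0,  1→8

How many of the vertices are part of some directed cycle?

9

A vertex is on a directed cycle iff it belongs to a strongly connected component of size ≥ 2 (or has a self-loop).
The vertices on cycles are {0, 2, 3, 4, 5, 6, 7, 9, 10} — 9 in total.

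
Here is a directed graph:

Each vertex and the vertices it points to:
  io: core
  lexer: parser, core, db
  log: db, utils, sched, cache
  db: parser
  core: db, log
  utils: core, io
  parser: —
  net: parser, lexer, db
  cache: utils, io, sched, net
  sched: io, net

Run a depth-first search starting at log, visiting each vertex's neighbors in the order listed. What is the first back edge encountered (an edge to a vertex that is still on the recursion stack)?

core->log

DFS from log (visiting each vertex's neighbors in the order listed); mark gray on enter, black on exit:
log gray
  db gray
    parser gray
    parser black
  db black
  utils gray
    core gray
      core→db: db black — skip
      core→log: log is gray → back edge
First back edge: core → log.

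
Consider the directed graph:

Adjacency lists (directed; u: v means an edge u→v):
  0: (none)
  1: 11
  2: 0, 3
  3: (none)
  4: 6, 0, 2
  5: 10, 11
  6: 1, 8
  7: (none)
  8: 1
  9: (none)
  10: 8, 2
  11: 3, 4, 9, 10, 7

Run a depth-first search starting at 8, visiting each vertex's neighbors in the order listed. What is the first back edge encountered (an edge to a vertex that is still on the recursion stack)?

6->1

DFS from 8 (visiting each vertex's neighbors in the order listed); mark gray on enter, black on exit:
8 gray
  1 gray
    11 gray
      3 gray
      3 black
      4 gray
        6 gray
          6→1: 1 is gray → back edge
First back edge: 6 → 1.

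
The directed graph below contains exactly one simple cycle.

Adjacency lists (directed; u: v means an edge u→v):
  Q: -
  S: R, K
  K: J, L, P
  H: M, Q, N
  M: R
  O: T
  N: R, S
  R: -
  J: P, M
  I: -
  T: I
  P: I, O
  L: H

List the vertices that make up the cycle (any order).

H, K, L, N, S

DFS with gray/black marking from K:
K gray
  J gray
    P gray
      I gray
      I black
      O gray
        T gray
          T→I: I black — skip
        T black
      O black
    P black
    M gray
      R gray
      R black
    M black
  J black
  L gray
    H gray
      H→M: M black — skip
      Q gray
      Q black
      N gray
        N→R: R black — skip
        S gray
          S→R: R black — skip
          S→K: K is gray → back edge
Back edge closes the cycle K → L → H → N → S → K; its vertices are {H, K, L, N, S}.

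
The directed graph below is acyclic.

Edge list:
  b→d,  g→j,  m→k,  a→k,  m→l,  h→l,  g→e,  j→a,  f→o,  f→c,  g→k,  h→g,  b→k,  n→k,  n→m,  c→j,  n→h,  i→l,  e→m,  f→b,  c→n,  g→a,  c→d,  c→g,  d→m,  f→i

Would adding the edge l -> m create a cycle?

Yes

Adding l→m creates a cycle iff m can already reach l.
Path from m: m → l.
So m → … → l → m is a cycle.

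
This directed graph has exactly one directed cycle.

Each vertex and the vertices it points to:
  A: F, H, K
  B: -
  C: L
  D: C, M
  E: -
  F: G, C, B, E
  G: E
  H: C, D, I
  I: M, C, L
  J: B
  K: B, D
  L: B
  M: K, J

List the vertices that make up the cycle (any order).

D, K, M

DFS with gray/black marking from D:
D gray
  C gray
    L gray
      B gray
      B black
    L black
  C black
  M gray
    K gray
      K→B: B black — skip
      K→D: D is gray → back edge
Back edge closes the cycle D → M → K → D; its vertices are {D, K, M}.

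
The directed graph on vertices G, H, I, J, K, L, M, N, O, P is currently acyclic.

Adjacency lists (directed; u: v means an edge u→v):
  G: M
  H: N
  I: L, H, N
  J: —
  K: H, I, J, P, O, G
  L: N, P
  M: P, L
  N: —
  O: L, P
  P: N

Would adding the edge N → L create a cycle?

Adding N→L creates a cycle iff L can already reach N.
Path from L: L → N.
So L → … → N → L is a cycle.

Yes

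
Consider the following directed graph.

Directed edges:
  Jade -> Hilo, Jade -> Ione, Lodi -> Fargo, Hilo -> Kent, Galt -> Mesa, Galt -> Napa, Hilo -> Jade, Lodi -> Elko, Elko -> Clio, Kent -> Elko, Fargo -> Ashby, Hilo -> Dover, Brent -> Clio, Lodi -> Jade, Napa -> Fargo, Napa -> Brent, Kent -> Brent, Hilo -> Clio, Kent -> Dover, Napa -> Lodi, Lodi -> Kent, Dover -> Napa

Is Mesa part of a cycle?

Mesa lies on a cycle iff there is a path from Mesa back to itself.
Exploring from Mesa, it never reaches itself; equivalently, its strongly connected component is a singleton.

No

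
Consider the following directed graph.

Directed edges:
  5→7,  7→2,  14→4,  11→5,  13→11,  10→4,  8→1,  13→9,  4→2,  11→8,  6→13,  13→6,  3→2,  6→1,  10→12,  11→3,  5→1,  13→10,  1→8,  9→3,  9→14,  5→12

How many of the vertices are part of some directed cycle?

4

A vertex is on a directed cycle iff it belongs to a strongly connected component of size ≥ 2 (or has a self-loop).
The vertices on cycles are {1, 6, 8, 13} — 4 in total.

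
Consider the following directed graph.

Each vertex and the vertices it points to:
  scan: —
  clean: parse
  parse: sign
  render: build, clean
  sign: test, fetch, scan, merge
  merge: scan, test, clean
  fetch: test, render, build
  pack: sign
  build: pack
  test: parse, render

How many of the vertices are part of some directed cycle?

A vertex is on a directed cycle iff it belongs to a strongly connected component of size ≥ 2 (or has a self-loop).
The vertices on cycles are {pack, sign, test, build, clean, fetch, merge, parse, render} — 9 in total.

9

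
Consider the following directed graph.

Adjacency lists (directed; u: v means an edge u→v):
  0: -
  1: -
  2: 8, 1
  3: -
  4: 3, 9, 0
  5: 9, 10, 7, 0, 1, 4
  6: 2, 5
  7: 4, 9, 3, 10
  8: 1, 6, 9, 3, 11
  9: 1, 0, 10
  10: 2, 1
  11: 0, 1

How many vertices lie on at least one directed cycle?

A vertex is on a directed cycle iff it belongs to a strongly connected component of size ≥ 2 (or has a self-loop).
The vertices on cycles are {2, 4, 5, 6, 7, 8, 9, 10} — 8 in total.

8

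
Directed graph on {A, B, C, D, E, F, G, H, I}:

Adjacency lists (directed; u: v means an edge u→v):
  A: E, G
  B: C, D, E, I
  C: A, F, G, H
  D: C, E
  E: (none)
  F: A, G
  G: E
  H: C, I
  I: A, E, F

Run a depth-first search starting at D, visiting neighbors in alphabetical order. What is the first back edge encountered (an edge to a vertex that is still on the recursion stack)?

H->C

DFS from D (visiting neighbors in alphabetical order); mark gray on enter, black on exit:
D gray
  C gray
    A gray
      E gray
      E black
      G gray
        G→E: E black — skip
      G black
    A black
    F gray
      F→A: A black — skip
      F→G: G black — skip
    F black
    C→G: G black — skip
    H gray
      H→C: C is gray → back edge
First back edge: H → C.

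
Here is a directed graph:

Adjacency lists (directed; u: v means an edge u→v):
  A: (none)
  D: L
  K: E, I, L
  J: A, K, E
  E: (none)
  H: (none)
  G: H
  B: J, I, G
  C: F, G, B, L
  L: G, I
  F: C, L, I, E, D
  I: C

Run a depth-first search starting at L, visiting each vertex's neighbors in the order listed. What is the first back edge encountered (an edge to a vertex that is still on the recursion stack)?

DFS from L (visiting each vertex's neighbors in the order listed); mark gray on enter, black on exit:
L gray
  G gray
    H gray
    H black
  G black
  I gray
    C gray
      F gray
        F→C: C is gray → back edge
First back edge: F → C.

F->C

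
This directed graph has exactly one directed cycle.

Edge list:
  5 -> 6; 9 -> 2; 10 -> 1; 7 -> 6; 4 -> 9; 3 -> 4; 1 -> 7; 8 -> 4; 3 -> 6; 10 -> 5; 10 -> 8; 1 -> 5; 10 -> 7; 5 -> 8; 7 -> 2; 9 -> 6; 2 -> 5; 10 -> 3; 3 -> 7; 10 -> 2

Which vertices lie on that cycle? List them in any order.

2, 4, 5, 8, 9

DFS with gray/black marking from 8:
8 gray
  4 gray
    9 gray
      6 gray
      6 black
      2 gray
        5 gray
          5→6: 6 black — skip
          5→8: 8 is gray → back edge
Back edge closes the cycle 8 → 4 → 9 → 2 → 5 → 8; its vertices are {2, 4, 5, 8, 9}.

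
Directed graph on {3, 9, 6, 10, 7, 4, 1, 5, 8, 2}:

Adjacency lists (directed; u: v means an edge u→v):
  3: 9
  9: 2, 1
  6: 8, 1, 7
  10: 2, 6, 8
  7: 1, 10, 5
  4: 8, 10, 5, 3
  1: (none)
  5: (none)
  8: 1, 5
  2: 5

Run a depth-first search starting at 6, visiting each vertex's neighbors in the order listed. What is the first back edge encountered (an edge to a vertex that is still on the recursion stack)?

DFS from 6 (visiting each vertex's neighbors in the order listed); mark gray on enter, black on exit:
6 gray
  8 gray
    1 gray
    1 black
    5 gray
    5 black
  8 black
  6→1: 1 black — skip
  7 gray
    7→1: 1 black — skip
    10 gray
      2 gray
        2→5: 5 black — skip
      2 black
      10→6: 6 is gray → back edge
First back edge: 10 → 6.

10->6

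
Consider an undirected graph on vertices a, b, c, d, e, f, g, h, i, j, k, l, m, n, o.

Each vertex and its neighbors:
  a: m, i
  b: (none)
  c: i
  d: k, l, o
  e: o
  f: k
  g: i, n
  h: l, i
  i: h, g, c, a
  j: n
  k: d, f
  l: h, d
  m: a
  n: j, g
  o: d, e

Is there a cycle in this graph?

No

DFS, tracking each vertex's parent; an edge to a visited non-parent vertex closes a cycle.
Start from m:
visit m (parent –)
  visit a (parent m)
    a–m: parent, skip
    visit i (parent a)
      visit h (parent i)
        visit l (parent h)
          l–h: parent, skip
          visit d (parent l)
            visit k (parent d)
              k–d: parent, skip
              visit f (parent k)
                f–k: parent, skip
            d–l: parent, skip
            visit o (parent d)
              o–d: parent, skip
              visit e (parent o)
                e–o: parent, skip
        h–i: parent, skip
      visit g (parent i)
        g–i: parent, skip
        visit n (parent g)
          visit j (parent n)
            j–n: parent, skip
          n–g: parent, skip
      visit c (parent i)
        c–i: parent, skip
      i–a: parent, skip
visit b (parent –)
No non-parent visited neighbor found — the graph is a forest.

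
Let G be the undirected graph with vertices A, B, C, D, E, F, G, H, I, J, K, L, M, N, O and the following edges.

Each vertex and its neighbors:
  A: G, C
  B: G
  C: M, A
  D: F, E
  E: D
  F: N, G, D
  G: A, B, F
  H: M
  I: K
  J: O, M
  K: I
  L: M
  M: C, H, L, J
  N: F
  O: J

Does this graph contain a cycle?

No

DFS, tracking each vertex's parent; an edge to a visited non-parent vertex closes a cycle.
Start from G:
visit G (parent –)
  visit A (parent G)
    A–G: parent, skip
    visit C (parent A)
      visit M (parent C)
        M–C: parent, skip
        visit H (parent M)
          H–M: parent, skip
        visit L (parent M)
          L–M: parent, skip
        visit J (parent M)
          visit O (parent J)
            O–J: parent, skip
          J–M: parent, skip
      C–A: parent, skip
  visit B (parent G)
    B–G: parent, skip
  visit F (parent G)
    visit N (parent F)
      N–F: parent, skip
    F–G: parent, skip
    visit D (parent F)
      D–F: parent, skip
      visit E (parent D)
        E–D: parent, skip
visit I (parent –)
  visit K (parent I)
    K–I: parent, skip
No non-parent visited neighbor found — the graph is a forest.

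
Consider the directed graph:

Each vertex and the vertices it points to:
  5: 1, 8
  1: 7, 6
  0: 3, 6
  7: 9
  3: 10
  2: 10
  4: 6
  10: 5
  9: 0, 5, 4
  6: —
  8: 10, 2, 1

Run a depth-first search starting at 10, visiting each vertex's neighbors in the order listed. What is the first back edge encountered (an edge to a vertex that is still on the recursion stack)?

DFS from 10 (visiting each vertex's neighbors in the order listed); mark gray on enter, black on exit:
10 gray
  5 gray
    1 gray
      7 gray
        9 gray
          0 gray
            3 gray
              3→10: 10 is gray → back edge
First back edge: 3 → 10.

3→10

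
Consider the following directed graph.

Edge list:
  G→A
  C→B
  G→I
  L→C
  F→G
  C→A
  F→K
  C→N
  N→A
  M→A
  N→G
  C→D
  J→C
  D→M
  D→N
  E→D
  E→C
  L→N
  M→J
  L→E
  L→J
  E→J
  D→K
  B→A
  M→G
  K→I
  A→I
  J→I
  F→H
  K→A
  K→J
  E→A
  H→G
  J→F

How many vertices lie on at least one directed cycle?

6

A vertex is on a directed cycle iff it belongs to a strongly connected component of size ≥ 2 (or has a self-loop).
The vertices on cycles are {C, D, F, J, K, M} — 6 in total.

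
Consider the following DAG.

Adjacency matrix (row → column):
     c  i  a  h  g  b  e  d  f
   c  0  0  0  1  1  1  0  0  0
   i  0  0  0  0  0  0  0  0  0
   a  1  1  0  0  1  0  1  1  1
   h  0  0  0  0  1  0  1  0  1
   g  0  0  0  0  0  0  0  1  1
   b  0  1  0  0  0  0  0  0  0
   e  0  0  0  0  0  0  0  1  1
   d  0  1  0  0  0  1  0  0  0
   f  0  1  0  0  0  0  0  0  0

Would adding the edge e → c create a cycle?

Adding e→c creates a cycle iff c can already reach e.
Path from c: c → h → e.
So c → … → e → c is a cycle.

Yes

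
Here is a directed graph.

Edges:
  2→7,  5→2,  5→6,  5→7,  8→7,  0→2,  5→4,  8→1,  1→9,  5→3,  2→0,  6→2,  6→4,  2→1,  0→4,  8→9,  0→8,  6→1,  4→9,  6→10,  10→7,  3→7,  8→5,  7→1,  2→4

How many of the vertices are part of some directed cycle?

5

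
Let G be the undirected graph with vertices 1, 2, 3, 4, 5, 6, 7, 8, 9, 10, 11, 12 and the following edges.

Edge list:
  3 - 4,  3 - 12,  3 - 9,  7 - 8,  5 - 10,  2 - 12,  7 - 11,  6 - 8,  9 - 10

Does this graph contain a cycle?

DFS, tracking each vertex's parent; an edge to a visited non-parent vertex closes a cycle.
Start from 6:
visit 6 (parent –)
  visit 8 (parent 6)
    8–6: parent, skip
    visit 7 (parent 8)
      7–8: parent, skip
      visit 11 (parent 7)
        11–7: parent, skip
visit 1 (parent –)
visit 2 (parent –)
  visit 12 (parent 2)
    visit 3 (parent 12)
      visit 9 (parent 3)
        9–3: parent, skip
        visit 10 (parent 9)
          10–9: parent, skip
          visit 5 (parent 10)
            5–10: parent, skip
      visit 4 (parent 3)
        4–3: parent, skip
      3–12: parent, skip
    12–2: parent, skip
No non-parent visited neighbor found — the graph is a forest.

No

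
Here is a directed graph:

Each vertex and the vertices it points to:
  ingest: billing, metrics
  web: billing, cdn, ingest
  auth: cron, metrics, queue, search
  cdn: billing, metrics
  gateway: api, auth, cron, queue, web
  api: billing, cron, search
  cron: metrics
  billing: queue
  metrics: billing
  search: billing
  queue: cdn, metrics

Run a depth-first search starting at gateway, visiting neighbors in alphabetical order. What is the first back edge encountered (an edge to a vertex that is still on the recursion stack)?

DFS from gateway (visiting neighbors in alphabetical order); mark gray on enter, black on exit:
gateway gray
  api gray
    billing gray
      queue gray
        cdn gray
          cdn→billing: billing is gray → back edge
First back edge: cdn → billing.

cdn->billing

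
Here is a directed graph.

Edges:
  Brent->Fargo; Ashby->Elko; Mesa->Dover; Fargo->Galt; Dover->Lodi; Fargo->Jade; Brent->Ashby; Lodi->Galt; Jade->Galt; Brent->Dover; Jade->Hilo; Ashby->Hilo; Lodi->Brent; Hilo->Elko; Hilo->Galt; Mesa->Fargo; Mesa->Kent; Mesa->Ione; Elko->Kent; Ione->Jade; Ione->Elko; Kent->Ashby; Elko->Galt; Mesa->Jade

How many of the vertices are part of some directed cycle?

7

A vertex is on a directed cycle iff it belongs to a strongly connected component of size ≥ 2 (or has a self-loop).
The vertices on cycles are {Elko, Hilo, Kent, Lodi, Ashby, Brent, Dover} — 7 in total.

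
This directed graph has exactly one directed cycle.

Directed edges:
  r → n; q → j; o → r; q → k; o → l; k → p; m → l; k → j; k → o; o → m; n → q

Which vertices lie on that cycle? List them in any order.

k, n, o, q, r

DFS with gray/black marking from q:
q gray
  j gray
  j black
  k gray
    o gray
      l gray
      l black
      r gray
        n gray
          n→q: q is gray → back edge
Back edge closes the cycle q → k → o → r → n → q; its vertices are {k, n, o, q, r}.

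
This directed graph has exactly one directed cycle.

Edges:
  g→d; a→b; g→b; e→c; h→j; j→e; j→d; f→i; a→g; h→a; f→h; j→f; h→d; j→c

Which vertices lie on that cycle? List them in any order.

DFS with gray/black marking from h:
h gray
  j gray
    d gray
    d black
    e gray
      c gray
      c black
    e black
    j→c: c black — skip
    f gray
      f→h: h is gray → back edge
Back edge closes the cycle h → j → f → h; its vertices are {f, h, j}.

f, h, j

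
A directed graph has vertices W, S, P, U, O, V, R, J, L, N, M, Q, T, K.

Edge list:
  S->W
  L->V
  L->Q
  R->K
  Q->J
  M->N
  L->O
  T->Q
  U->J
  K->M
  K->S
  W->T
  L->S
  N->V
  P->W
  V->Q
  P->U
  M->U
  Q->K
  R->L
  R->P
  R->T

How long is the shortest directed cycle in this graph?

For each vertex v, BFS finds the shortest path from v back to v.
The shortest such closed walk is K → M → N → V → Q → K, length 5.

5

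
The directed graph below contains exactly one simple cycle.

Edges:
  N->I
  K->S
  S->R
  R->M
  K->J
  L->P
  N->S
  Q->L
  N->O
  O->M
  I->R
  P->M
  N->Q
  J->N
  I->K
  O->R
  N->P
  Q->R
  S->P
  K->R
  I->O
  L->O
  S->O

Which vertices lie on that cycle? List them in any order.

I, J, K, N

DFS with gray/black marking from J:
J gray
  N gray
    Q gray
      L gray
        P gray
          M gray
          M black
        P black
        O gray
          R gray
            R→M: M black — skip
          R black
          O→M: M black — skip
        O black
      L black
      Q→R: R black — skip
    Q black
    N→P: P black — skip
    I gray
      I→O: O black — skip
      K gray
        K→J: J is gray → back edge
Back edge closes the cycle J → N → I → K → J; its vertices are {I, J, K, N}.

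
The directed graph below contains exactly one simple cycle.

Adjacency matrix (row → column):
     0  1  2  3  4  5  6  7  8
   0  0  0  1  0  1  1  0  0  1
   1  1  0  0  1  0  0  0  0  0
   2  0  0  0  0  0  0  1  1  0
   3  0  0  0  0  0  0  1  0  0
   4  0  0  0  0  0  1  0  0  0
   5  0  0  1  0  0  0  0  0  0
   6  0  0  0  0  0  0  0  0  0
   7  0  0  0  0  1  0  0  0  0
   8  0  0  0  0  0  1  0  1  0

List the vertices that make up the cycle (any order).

2, 4, 5, 7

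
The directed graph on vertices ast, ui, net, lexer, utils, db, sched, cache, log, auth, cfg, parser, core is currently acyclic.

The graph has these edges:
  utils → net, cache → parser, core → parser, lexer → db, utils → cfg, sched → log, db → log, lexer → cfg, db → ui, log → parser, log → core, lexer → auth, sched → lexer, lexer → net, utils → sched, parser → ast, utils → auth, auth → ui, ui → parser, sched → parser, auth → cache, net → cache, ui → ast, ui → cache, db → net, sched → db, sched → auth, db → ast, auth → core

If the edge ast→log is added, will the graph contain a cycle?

Yes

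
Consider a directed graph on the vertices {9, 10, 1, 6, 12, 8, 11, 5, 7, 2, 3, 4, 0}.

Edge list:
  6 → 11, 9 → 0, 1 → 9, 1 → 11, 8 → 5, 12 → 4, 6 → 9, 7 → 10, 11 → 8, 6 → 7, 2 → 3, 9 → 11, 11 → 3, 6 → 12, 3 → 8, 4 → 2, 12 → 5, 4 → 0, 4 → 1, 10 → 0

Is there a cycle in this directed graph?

DFS with white/gray/black marking, starting from 11:
11 gray
  3 gray
    8 gray
      5 gray
      5 black
    8 black
  3 black
  11→8: 8 black — skip
11 black
9 gray
  0 gray
  0 black
  9→11: 11 black — skip
9 black
10 gray
  10→0: 0 black — skip
10 black
1 gray
  1→11: 11 black — skip
  1→9: 9 black — skip
1 black
6 gray
  6→11: 11 black — skip
  12 gray
    4 gray
      4→0: 0 black — skip
      2 gray
        2→3: 3 black — skip
      2 black
      4→1: 1 black — skip
    4 black
    12→5: 5 black — skip
  12 black
  7 gray
    7→10: 10 black — skip
  7 black
  6→9: 9 black — skip
6 black
Every edge goes to a white or black vertex — no back edge, so the graph is acyclic.

No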